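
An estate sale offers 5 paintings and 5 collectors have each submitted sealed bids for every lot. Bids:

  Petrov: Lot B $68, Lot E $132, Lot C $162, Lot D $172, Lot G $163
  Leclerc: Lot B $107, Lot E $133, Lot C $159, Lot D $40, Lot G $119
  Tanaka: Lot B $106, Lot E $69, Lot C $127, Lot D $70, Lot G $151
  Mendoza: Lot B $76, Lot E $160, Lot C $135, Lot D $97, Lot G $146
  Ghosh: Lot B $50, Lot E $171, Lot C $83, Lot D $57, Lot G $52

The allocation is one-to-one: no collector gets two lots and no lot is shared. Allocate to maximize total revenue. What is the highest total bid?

Optimal: Petrov→Lot D ($172), Leclerc→Lot C ($159), Tanaka→Lot B ($106), Mendoza→Lot G ($146), Ghosh→Lot E ($171) — total 172+159+106+146+171 = $754.
Row-greedy (each collector in turn takes its best remaining lot) gives $692, worse by 62.
Next-best assignment: Petrov→Lot D, Leclerc→Lot B, Tanaka→Lot G, Mendoza→Lot C, Ghosh→Lot E = $736.

Maximum total: $754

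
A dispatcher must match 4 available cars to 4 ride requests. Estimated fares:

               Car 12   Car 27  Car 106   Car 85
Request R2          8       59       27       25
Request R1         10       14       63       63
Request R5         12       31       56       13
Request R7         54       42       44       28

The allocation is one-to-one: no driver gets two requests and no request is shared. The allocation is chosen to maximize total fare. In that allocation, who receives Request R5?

Optimal: Car 12→Request R7 ($54), Car 27→Request R2 ($59), Car 106→Request R5 ($56), Car 85→Request R1 ($63) — total 54+59+56+63 = $232.
Row-greedy (each driver in turn takes its best remaining request) gives $189, worse by 43.
Checked against all permutations: $232 is optimal.
Car 106's own top request is Request R1 ($63), but forcing Car 106→Request R1 and reassigning the rest optimally gives only $189 — worse by 43.

Car 106 receives Request R5.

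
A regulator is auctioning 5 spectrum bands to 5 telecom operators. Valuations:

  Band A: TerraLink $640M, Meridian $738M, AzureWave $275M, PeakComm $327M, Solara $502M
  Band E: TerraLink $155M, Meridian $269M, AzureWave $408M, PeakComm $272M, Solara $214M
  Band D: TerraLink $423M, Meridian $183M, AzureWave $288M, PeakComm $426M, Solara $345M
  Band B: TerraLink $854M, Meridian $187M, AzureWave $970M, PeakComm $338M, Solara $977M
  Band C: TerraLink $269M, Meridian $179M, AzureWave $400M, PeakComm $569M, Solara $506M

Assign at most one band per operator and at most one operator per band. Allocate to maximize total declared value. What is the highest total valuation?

Max total: $3115M

Optimal: TerraLink→Band D ($423M), Meridian→Band A ($738M), AzureWave→Band E ($408M), PeakComm→Band C ($569M), Solara→Band B ($977M) — total 423+738+408+569+977 = $3115M.
Row-greedy (each operator in turn takes its best remaining band) gives $2914M, worse by 201.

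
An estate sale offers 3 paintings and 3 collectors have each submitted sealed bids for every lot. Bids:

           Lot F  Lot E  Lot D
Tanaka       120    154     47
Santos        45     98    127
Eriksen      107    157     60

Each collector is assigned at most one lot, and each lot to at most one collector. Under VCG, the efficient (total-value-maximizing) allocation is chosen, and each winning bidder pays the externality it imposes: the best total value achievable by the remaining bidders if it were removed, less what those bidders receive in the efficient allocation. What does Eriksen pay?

Efficient allocation: Tanaka→Lot F ($120), Santos→Lot D ($127), Eriksen→Lot E ($157); total welfare W = $404.
Eriksen receives Lot E at value $157, so the others get W − 157 = $247.
Without Eriksen: best allocation of the remaining 2 bidders over all 3 lots is Tanaka→Lot E ($154), Santos→Lot D ($127), total $281.
VCG payment = (others' best without Eriksen) − (others' welfare with Eriksen) = 281 − 247 = $34.

Eriksen pays $34.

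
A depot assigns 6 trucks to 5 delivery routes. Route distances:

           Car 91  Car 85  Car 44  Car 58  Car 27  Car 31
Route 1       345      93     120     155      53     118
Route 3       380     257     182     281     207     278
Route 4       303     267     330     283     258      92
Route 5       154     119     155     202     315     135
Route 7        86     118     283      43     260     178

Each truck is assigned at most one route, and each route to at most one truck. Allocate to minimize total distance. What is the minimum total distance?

Optimal: Car 27→Route 1 (53 km), Car 44→Route 3 (182 km), Car 31→Route 4 (92 km), Car 85→Route 5 (119 km), Car 58→Route 7 (43 km) — total 53+182+92+119+43 = 489 km.
Row-greedy (each truck in turn takes its cheapest remaining route) gives 873 km, worse by 384.

Minimum total: 489 km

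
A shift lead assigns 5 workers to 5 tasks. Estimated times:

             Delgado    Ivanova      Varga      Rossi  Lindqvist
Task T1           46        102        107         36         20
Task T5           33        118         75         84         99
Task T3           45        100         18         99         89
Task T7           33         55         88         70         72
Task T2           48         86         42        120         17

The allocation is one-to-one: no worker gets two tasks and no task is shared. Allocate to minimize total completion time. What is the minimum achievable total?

Minimum total: 159 min

This is the linear assignment problem.
Optimal: Delgado→Task T5 (33 min), Ivanova→Task T7 (55 min), Varga→Task T3 (18 min), Rossi→Task T1 (36 min), Lindqvist→Task T2 (17 min) — total 33+55+18+36+17 = 159 min.
Column-greedy (each task in turn goes to its cheapest remaining worker) gives 246 min, worse by 87.
Next-best assignment: Delgado→Task T1, Ivanova→Task T7, Varga→Task T3, Rossi→Task T5, Lindqvist→Task T2 = 220 min.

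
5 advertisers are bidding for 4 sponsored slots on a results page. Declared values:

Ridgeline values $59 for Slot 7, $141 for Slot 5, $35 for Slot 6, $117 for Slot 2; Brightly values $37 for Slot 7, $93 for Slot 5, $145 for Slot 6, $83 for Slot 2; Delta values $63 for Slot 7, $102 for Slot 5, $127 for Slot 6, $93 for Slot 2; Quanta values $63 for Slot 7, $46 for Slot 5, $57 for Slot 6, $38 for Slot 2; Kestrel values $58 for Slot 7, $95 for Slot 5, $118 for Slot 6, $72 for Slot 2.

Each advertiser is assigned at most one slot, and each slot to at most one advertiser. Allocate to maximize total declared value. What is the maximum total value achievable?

Maximum total: $442

Optimal: Quanta→Slot 7 ($63), Ridgeline→Slot 5 ($141), Brightly→Slot 6 ($145), Delta→Slot 2 ($93) — total 63+141+145+93 = $442.
Column-greedy (each slot in turn goes to its best remaining advertiser) gives $421, worse by 21.
Next-best assignment: Kestrel→Slot 7, Ridgeline→Slot 5, Brightly→Slot 6, Delta→Slot 2 = $437.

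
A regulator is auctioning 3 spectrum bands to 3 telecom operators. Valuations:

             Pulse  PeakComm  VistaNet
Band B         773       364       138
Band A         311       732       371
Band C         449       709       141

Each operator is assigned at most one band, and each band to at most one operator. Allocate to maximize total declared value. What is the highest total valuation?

Maximum total: $1853M

Optimal: Pulse→Band B ($773M), PeakComm→Band C ($709M), VistaNet→Band A ($371M) — total 773+709+371 = $1853M.
Column-greedy (each band in turn goes to its best remaining operator) gives $1646M, worse by 207.
Next-best assignment: Pulse→Band B, PeakComm→Band A, VistaNet→Band C = $1646M.
No other one-to-one assignment exceeds $1853M.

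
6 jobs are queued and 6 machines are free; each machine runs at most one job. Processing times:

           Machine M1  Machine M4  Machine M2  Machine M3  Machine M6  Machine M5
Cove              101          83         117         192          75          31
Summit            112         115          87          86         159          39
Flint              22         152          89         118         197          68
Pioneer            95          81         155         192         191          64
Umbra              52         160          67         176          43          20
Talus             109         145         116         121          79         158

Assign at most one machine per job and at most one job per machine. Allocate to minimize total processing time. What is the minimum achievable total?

Optimal: Cove→Machine M5 (31 min), Summit→Machine M3 (86 min), Flint→Machine M1 (22 min), Pioneer→Machine M4 (81 min), Umbra→Machine M2 (67 min), Talus→Machine M6 (79 min) — total 31+86+22+81+67+79 = 366 min.
Column-greedy (each machine in turn goes to its cheapest remaining job) gives 489 min, worse by 123.
Swapping Flint↔Talus (Flint→Machine M6 197 min, Talus→Machine M1 109 min) adds 205.
Every other assignment is strictly worse.

Minimum total: 366 min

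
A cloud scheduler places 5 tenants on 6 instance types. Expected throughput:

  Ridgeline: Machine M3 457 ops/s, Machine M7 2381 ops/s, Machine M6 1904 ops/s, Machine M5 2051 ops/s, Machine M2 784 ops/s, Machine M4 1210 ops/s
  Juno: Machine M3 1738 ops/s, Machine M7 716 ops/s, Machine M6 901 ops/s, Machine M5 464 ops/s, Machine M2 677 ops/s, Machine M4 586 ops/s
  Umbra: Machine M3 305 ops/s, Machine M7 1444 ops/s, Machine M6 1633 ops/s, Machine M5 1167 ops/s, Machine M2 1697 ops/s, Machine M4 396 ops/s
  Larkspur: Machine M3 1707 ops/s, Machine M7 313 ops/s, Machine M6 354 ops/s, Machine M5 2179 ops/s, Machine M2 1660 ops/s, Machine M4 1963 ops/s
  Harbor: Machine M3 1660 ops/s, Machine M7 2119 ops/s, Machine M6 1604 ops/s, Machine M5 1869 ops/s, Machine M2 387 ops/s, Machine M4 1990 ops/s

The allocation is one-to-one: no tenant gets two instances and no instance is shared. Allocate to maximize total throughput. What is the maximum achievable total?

Optimal: Ridgeline→Machine M7 (2381 ops/s), Juno→Machine M3 (1738 ops/s), Umbra→Machine M2 (1697 ops/s), Larkspur→Machine M5 (2179 ops/s), Harbor→Machine M4 (1990 ops/s) — total 2381+1738+1697+2179+1990 = 9985 ops/s.
Column-greedy (each instance in turn goes to its best remaining tenant) gives 8318 ops/s, worse by 1667.
Swapping Harbor↔Ridgeline (Harbor→Machine M7 2119 ops/s, Ridgeline→Machine M4 1210 ops/s) loses 1042.
Checked against all permutations: 9985 ops/s is optimal.

Maximum total: 9985 ops/s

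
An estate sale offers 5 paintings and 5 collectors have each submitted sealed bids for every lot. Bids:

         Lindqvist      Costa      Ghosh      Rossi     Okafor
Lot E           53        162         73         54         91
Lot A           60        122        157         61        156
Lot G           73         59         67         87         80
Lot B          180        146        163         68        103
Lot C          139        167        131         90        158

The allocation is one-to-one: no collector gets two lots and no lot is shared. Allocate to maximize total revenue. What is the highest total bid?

Optimal: Lindqvist→Lot B ($180), Costa→Lot E ($162), Ghosh→Lot A ($157), Rossi→Lot G ($87), Okafor→Lot C ($158) — total 180+162+157+87+158 = $744.
Max-entry greedy (repeatedly take the single best remaining cell) gives $682, worse by 62.
Every other assignment is strictly worse.

Maximum total: $744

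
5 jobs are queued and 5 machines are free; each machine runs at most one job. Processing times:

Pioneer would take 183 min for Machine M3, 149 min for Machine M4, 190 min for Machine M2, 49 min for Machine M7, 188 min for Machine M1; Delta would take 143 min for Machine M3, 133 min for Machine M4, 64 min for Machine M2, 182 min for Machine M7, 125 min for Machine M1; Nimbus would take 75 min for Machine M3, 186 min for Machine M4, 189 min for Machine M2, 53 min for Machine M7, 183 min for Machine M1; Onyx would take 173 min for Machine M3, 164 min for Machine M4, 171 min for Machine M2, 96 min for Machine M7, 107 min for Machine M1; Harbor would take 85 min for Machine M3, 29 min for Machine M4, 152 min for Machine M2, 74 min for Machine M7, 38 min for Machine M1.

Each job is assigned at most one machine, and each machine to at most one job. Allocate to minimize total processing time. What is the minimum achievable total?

Optimal: Pioneer→Machine M7 (49 min), Delta→Machine M2 (64 min), Nimbus→Machine M3 (75 min), Onyx→Machine M1 (107 min), Harbor→Machine M4 (29 min) — total 49+64+75+107+29 = 324 min.
Next-best assignment: Pioneer→Machine M7, Delta→Machine M2, Nimbus→Machine M3, Onyx→Machine M4, Harbor→Machine M1 = 390 min.
No other one-to-one assignment undercuts 324 min.

Minimum total: 324 min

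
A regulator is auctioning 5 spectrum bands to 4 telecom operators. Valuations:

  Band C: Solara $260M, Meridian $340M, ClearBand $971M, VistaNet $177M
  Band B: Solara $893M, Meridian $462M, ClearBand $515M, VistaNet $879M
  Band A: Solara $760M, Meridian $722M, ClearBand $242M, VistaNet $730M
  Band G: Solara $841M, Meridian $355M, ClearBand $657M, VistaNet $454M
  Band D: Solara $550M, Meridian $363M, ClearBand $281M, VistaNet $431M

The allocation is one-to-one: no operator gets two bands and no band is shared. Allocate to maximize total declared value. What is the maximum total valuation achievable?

This is the linear assignment problem.
Optimal: Solara→Band G ($841M), Meridian→Band A ($722M), ClearBand→Band C ($971M), VistaNet→Band B ($879M) — total 841+722+971+879 = $3413M.
Row-greedy (each operator in turn takes its best remaining band) gives $3040M, worse by 373.

Max total: $3413M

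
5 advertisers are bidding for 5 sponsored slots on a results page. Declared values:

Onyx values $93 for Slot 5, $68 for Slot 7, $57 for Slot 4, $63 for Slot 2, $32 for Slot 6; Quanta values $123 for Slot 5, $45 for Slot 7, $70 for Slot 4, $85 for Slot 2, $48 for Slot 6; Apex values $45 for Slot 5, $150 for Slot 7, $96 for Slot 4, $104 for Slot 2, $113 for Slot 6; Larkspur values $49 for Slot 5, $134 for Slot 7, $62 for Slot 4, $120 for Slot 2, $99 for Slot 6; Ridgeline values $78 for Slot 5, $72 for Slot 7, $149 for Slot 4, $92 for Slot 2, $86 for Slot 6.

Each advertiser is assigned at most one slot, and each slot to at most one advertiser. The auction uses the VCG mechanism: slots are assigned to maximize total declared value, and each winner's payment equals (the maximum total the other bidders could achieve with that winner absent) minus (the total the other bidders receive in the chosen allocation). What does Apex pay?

Efficient allocation: Onyx→Slot 2 ($63), Quanta→Slot 5 ($123), Apex→Slot 7 ($150), Larkspur→Slot 6 ($99), Ridgeline→Slot 4 ($149); total welfare W = $584.
Apex receives Slot 7 at value $150, so the others get W − 150 = $434.
Without Apex: best allocation of the remaining 4 bidders over all 5 slots is Onyx→Slot 2 ($63), Quanta→Slot 5 ($123), Larkspur→Slot 7 ($134), Ridgeline→Slot 4 ($149), total $469.
VCG payment = (others' best without Apex) − (others' welfare with Apex) = 469 − 434 = $35.

Apex pays $35.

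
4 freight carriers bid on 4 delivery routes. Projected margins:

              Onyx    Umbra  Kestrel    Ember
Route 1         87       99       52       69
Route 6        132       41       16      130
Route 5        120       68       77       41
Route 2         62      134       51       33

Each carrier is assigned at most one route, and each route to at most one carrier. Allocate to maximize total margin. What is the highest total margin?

Optimal: Onyx→Route 5 ($120k), Umbra→Route 2 ($134k), Kestrel→Route 1 ($52k), Ember→Route 6 ($130k) — total 120+134+52+130 = $436k.
Next-best assignment: Onyx→Route 1, Umbra→Route 2, Kestrel→Route 5, Ember→Route 6 = $428k.

Max total: $436k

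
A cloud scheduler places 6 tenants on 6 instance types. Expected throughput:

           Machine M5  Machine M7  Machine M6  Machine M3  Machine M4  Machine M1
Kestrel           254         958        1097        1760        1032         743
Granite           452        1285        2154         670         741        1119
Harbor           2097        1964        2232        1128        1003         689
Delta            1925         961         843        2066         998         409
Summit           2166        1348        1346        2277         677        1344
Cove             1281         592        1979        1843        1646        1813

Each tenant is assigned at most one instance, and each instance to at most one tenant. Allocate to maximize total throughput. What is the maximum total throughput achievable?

Max total: 11195 ops/s

Optimal: Kestrel→Machine M4 (1032 ops/s), Granite→Machine M6 (2154 ops/s), Harbor→Machine M7 (1964 ops/s), Delta→Machine M3 (2066 ops/s), Summit→Machine M5 (2166 ops/s), Cove→Machine M1 (1813 ops/s) — total 1032+2154+1964+2066+2166+1813 = 11195 ops/s.
Column-greedy (each instance in turn goes to its best remaining tenant) gives 10739 ops/s, worse by 456.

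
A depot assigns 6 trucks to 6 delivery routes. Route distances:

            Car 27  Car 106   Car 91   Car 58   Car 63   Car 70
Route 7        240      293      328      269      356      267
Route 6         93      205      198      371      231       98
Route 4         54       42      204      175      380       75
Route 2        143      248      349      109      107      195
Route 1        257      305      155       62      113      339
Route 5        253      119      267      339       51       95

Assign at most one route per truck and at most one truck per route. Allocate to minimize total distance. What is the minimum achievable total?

This is a one-to-one assignment (minimum-cost bipartite matching).
Optimal: Car 27→Route 7 (240 km), Car 106→Route 4 (42 km), Car 91→Route 1 (155 km), Car 58→Route 2 (109 km), Car 63→Route 5 (51 km), Car 70→Route 6 (98 km) — total 240+42+155+109+51+98 = 695 km.
Row-greedy (each truck in turn takes its cheapest remaining route) gives 935 km, worse by 240.
Swapping Car 58↔Car 63 (Car 58→Route 5 339 km, Car 63→Route 2 107 km) adds 286.

Minimum total: 695 km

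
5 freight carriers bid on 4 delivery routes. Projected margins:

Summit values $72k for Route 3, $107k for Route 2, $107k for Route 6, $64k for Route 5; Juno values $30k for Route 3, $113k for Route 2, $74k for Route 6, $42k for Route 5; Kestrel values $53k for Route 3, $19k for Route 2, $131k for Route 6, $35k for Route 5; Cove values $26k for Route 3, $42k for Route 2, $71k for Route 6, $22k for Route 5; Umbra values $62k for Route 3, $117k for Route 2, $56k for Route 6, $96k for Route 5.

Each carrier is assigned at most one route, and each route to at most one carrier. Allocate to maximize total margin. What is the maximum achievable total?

Treat this as an assignment problem: match each carrier to one route.
Optimal: Summit→Route 3 ($72k), Juno→Route 2 ($113k), Kestrel→Route 6 ($131k), Umbra→Route 5 ($96k) — total 72+113+131+96 = $412k.
Max-entry greedy (repeatedly take the single best remaining cell) gives $362k, worse by 50.
Swapping Kestrel↔Juno (Kestrel→Route 2 $19k, Juno→Route 6 $74k) loses 151.

Max total: $412k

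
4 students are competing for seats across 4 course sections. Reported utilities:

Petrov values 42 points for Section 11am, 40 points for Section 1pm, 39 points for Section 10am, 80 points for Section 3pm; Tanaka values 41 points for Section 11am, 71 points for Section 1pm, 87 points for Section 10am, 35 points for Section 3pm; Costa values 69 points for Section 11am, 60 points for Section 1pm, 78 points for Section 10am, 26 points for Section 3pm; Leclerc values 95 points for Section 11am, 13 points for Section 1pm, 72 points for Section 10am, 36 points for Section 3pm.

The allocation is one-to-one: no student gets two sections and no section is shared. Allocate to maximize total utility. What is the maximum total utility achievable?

Optimal: Petrov→Section 3pm (80 points), Tanaka→Section 1pm (71 points), Costa→Section 10am (78 points), Leclerc→Section 11am (95 points) — total 80+71+78+95 = 324 points.
Max-entry greedy (repeatedly take the single best remaining cell) gives 322 points, worse by 2.
Every other assignment is strictly worse.

Max total: 324 points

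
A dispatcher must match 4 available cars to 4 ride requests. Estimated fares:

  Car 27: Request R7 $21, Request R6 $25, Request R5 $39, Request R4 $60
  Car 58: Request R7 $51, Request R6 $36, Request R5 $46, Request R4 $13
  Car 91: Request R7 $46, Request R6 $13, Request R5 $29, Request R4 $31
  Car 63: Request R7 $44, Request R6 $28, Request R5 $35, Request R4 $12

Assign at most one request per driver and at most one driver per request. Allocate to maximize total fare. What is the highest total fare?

Maximum total: $180

Optimal: Car 27→Request R4 ($60), Car 58→Request R5 ($46), Car 91→Request R7 ($46), Car 63→Request R6 ($28) — total 60+46+46+28 = $180.
Max-entry greedy (repeatedly take the single best remaining cell) gives $159, worse by 21.
Checked against all permutations: $180 is optimal.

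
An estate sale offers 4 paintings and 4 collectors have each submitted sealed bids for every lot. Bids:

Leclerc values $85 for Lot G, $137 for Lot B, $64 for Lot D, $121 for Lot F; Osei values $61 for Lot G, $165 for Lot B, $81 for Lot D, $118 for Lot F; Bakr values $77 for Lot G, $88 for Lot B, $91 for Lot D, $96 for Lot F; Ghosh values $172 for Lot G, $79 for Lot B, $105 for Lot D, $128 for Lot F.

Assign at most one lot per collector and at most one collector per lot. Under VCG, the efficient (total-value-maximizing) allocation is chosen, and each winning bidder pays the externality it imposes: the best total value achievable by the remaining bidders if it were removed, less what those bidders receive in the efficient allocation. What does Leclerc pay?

Leclerc pays $5.

Efficient allocation: Leclerc→Lot F ($121), Osei→Lot B ($165), Bakr→Lot D ($91), Ghosh→Lot G ($172); total welfare W = $549.
Leclerc receives Lot F at value $121, so the others get W − 121 = $428.
Without Leclerc: best allocation of the remaining 3 bidders over all 4 lots is Osei→Lot B ($165), Bakr→Lot F ($96), Ghosh→Lot G ($172), total $433.
VCG payment = (others' best without Leclerc) − (others' welfare with Leclerc) = 433 − 428 = $5.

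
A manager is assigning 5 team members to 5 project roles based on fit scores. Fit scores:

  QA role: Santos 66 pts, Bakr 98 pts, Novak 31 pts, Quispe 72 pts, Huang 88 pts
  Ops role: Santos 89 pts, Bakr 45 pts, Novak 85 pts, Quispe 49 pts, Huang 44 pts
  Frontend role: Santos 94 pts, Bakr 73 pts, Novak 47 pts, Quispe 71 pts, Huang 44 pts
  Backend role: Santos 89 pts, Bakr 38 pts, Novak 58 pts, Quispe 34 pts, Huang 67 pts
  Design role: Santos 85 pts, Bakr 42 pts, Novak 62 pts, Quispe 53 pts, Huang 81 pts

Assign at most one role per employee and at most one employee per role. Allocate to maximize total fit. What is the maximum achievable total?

Max total: 424 pts

This is a one-to-one assignment (maximum-weight bipartite matching).
Optimal: Santos→Backend role (89 pts), Bakr→QA role (98 pts), Novak→Ops role (85 pts), Quispe→Frontend role (71 pts), Huang→Design role (81 pts) — total 89+98+85+71+81 = 424 pts.
Row-greedy (each employee in turn takes its best remaining role) gives 397 pts, worse by 27.
Checked against all permutations: 424 pts is optimal.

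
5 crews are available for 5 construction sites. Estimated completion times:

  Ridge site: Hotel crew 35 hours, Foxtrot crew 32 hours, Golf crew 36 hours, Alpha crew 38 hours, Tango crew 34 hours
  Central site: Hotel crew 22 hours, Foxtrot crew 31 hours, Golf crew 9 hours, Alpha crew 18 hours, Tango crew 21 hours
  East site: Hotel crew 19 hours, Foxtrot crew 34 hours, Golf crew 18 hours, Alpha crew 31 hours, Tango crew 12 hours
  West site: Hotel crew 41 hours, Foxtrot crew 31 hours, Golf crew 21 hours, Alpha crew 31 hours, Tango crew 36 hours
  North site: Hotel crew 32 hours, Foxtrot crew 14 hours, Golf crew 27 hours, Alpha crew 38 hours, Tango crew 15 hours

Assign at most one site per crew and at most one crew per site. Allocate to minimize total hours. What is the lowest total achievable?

Optimal: Hotel crew→Ridge site (35 hours), Foxtrot crew→North site (14 hours), Golf crew→West site (21 hours), Alpha crew→Central site (18 hours), Tango crew→East site (12 hours) — total 35+14+21+18+12 = 100 hours.
Next-best assignment: Hotel crew→Ridge site, Foxtrot crew→North site, Golf crew→Central site, Alpha crew→West site, Tango crew→East site = 101 hours.

Min total: 100 hours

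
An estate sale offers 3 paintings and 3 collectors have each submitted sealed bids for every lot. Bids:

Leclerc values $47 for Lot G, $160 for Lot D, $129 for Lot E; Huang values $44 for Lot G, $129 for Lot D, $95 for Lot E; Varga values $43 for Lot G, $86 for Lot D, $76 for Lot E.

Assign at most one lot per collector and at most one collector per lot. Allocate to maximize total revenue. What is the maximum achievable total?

This is the linear assignment problem.
Optimal: Leclerc→Lot E ($129), Huang→Lot D ($129), Varga→Lot G ($43) — total 129+129+43 = $301.
Column-greedy (each lot in turn goes to its best remaining collector) gives $252, worse by 49.
Next-best assignment: Leclerc→Lot D, Huang→Lot E, Varga→Lot G = $298.

Maximum total: $301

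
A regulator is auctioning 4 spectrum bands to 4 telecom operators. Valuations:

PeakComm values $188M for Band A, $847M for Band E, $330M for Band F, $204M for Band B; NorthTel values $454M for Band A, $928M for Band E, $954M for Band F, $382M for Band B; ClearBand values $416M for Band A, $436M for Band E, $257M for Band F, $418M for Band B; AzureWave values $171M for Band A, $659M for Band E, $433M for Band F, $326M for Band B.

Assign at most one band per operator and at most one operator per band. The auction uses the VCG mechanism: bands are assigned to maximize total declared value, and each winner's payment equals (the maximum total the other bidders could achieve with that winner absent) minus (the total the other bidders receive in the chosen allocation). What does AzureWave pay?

AzureWave pays $2M.

Efficient allocation: PeakComm→Band E ($847M), NorthTel→Band F ($954M), ClearBand→Band A ($416M), AzureWave→Band B ($326M); total welfare W = $2543M.
AzureWave receives Band B at value $326M, so the others get W − 326 = $2217M.
Without AzureWave: best allocation of the remaining 3 bidders over all 4 bands is PeakComm→Band E ($847M), NorthTel→Band F ($954M), ClearBand→Band B ($418M), total $2219M.
VCG payment = (others' best without AzureWave) − (others' welfare with AzureWave) = 2219 − 2217 = $2M.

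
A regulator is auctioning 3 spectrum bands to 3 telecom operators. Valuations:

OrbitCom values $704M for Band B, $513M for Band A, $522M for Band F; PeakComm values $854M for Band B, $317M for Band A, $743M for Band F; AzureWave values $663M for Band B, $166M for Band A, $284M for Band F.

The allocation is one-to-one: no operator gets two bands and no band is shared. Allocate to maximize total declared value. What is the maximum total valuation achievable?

Max total: $1919M

Optimal: OrbitCom→Band A ($513M), PeakComm→Band F ($743M), AzureWave→Band B ($663M) — total 513+743+663 = $1919M.
Column-greedy (each band in turn goes to its best remaining operator) gives $1651M, worse by 268.
Checked against all permutations: $1919M is optimal.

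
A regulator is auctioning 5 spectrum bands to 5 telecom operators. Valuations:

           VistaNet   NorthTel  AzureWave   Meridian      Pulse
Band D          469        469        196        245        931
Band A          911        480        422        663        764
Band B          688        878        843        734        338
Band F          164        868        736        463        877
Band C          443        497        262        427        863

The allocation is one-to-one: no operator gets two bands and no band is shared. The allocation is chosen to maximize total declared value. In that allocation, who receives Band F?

NorthTel receives Band F.

This is the linear assignment problem.
Optimal: VistaNet→Band A ($911M), NorthTel→Band F ($868M), AzureWave→Band B ($843M), Meridian→Band C ($427M), Pulse→Band D ($931M) — total 911+868+843+427+931 = $3980M.
Max-entry greedy (repeatedly take the single best remaining cell) gives $3883M, worse by 97.
NorthTel's own top band is Band B ($878M), but forcing NorthTel→Band B and reassigning the rest optimally gives only $3883M — worse by 97.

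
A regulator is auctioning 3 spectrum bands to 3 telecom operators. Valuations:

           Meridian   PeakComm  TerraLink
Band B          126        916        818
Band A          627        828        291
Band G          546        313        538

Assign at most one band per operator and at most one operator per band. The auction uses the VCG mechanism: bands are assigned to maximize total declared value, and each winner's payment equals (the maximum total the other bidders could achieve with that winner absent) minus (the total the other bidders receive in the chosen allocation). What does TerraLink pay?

TerraLink pays $169M.

Efficient allocation: Meridian→Band G ($546M), PeakComm→Band A ($828M), TerraLink→Band B ($818M); total welfare W = $2192M.
TerraLink receives Band B at value $818M, so the others get W − 818 = $1374M.
Without TerraLink: best allocation of the remaining 2 bidders over all 3 bands is Meridian→Band A ($627M), PeakComm→Band B ($916M), total $1543M.
VCG payment = (others' best without TerraLink) − (others' welfare with TerraLink) = 1543 − 1374 = $169M.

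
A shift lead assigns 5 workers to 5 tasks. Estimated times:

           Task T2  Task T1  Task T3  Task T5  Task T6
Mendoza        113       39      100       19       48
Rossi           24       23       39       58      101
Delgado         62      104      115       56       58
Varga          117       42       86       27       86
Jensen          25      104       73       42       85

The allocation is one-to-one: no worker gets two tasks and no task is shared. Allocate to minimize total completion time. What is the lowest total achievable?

Optimal: Mendoza→Task T5 (19 min), Rossi→Task T3 (39 min), Delgado→Task T6 (58 min), Varga→Task T1 (42 min), Jensen→Task T2 (25 min) — total 19+39+58+42+25 = 183 min.
Next-best assignment: Mendoza→Task T1, Rossi→Task T3, Delgado→Task T6, Varga→Task T5, Jensen→Task T2 = 188 min.

Min total: 183 min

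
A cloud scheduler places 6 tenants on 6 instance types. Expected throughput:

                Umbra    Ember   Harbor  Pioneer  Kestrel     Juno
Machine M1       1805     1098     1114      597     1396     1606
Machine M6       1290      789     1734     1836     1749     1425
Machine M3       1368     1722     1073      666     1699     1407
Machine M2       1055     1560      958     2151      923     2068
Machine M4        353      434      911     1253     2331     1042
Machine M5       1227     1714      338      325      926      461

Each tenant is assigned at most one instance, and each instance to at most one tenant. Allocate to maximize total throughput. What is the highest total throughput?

Optimal: Umbra→Machine M1 (1805 ops/s), Ember→Machine M5 (1714 ops/s), Harbor→Machine M6 (1734 ops/s), Pioneer→Machine M2 (2151 ops/s), Kestrel→Machine M4 (2331 ops/s), Juno→Machine M3 (1407 ops/s) — total 1805+1714+1734+2151+2331+1407 = 11142 ops/s.
Checked against all permutations: 11142 ops/s is optimal.

Max total: 11142 ops/s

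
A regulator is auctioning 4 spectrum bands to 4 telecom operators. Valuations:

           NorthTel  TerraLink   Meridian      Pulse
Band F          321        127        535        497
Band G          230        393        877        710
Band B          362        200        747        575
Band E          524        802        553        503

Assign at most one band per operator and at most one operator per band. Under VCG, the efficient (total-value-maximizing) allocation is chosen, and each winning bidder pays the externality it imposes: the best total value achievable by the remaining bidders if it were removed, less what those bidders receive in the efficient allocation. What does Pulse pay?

Efficient allocation: NorthTel→Band F ($321M), TerraLink→Band E ($802M), Meridian→Band B ($747M), Pulse→Band G ($710M); total welfare W = $2580M.
Pulse receives Band G at value $710M, so the others get W − 710 = $1870M.
Without Pulse: best allocation of the remaining 3 bidders over all 4 bands is NorthTel→Band B ($362M), TerraLink→Band E ($802M), Meridian→Band G ($877M), total $2041M.
VCG payment = (others' best without Pulse) − (others' welfare with Pulse) = 2041 − 1870 = $171M.

Pulse pays $171M.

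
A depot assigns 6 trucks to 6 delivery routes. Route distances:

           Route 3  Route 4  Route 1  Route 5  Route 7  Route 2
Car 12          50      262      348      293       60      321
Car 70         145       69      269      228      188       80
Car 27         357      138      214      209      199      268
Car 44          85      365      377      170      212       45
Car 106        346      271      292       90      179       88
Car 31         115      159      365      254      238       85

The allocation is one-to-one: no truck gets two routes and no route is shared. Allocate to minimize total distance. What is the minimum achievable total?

Min total: 593 km

Optimal: Car 12→Route 7 (60 km), Car 70→Route 4 (69 km), Car 27→Route 1 (214 km), Car 44→Route 2 (45 km), Car 106→Route 5 (90 km), Car 31→Route 3 (115 km) — total 60+69+214+45+90+115 = 593 km.
Row-greedy (each truck in turn takes its cheapest remaining route) gives 818 km, worse by 225.
Swapping Car 31↔Car 27 (Car 31→Route 1 365 km, Car 27→Route 3 357 km) adds 393.
Every other assignment is strictly worse.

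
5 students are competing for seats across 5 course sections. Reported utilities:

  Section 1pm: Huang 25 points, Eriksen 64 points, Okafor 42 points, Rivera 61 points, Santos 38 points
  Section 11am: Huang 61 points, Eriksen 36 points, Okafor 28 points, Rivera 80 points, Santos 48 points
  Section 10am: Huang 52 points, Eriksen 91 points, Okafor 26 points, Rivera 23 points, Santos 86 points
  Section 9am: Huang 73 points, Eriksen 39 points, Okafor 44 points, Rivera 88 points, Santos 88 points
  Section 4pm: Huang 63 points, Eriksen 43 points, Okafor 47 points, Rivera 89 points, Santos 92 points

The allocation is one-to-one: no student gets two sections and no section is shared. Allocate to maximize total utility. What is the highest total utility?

This is a one-to-one assignment (maximum-weight bipartite matching).
Optimal: Huang→Section 9am (73 points), Eriksen→Section 10am (91 points), Okafor→Section 1pm (42 points), Rivera→Section 11am (80 points), Santos→Section 4pm (92 points) — total 73+91+42+80+92 = 378 points.
Max-entry greedy (repeatedly take the single best remaining cell) gives 374 points, worse by 4.
Checked against all permutations: 378 points is optimal.

Max total: 378 points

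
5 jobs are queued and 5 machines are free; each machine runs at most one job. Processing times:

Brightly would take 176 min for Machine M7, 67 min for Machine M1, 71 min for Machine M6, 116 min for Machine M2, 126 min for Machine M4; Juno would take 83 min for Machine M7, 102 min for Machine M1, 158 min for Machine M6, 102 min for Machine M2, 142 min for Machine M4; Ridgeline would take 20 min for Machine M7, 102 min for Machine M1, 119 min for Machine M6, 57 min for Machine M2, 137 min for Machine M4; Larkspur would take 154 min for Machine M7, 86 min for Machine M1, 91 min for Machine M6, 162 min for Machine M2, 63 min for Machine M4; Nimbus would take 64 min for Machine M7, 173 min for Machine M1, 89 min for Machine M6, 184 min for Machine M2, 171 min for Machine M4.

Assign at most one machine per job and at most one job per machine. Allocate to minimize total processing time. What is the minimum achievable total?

Minimum total: 341 min

Treat this as an assignment problem: match each job to one machine.
Optimal: Brightly→Machine M1 (67 min), Juno→Machine M2 (102 min), Ridgeline→Machine M7 (20 min), Larkspur→Machine M4 (63 min), Nimbus→Machine M6 (89 min) — total 67+102+20+63+89 = 341 min.
Row-greedy (each job in turn takes its cheapest remaining machine) gives 359 min, worse by 18.
Next-best assignment: Brightly→Machine M6, Juno→Machine M1, Ridgeline→Machine M2, Larkspur→Machine M4, Nimbus→Machine M7 = 357 min.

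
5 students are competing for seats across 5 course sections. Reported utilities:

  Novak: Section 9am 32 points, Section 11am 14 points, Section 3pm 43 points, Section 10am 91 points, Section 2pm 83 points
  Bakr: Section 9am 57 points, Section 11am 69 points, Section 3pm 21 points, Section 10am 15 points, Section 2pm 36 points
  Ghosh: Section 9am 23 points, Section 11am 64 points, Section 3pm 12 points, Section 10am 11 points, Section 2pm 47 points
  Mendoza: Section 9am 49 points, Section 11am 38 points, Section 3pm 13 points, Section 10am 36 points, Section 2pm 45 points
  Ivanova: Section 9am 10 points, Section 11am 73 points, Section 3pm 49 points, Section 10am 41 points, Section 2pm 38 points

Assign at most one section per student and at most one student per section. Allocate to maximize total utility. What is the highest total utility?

This is the linear assignment problem.
Optimal: Novak→Section 10am (91 points), Bakr→Section 9am (57 points), Ghosh→Section 11am (64 points), Mendoza→Section 2pm (45 points), Ivanova→Section 3pm (49 points) — total 91+57+64+45+49 = 306 points.
Column-greedy (each section in turn goes to its best remaining student) gives 256 points, worse by 50.

Maximum total: 306 points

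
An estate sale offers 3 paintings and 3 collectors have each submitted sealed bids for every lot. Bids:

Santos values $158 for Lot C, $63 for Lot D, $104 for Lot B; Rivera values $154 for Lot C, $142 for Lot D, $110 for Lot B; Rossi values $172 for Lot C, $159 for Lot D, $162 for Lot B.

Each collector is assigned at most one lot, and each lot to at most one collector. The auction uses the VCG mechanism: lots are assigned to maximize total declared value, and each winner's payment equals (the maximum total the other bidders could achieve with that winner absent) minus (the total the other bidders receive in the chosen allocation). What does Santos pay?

Santos pays $12.

Efficient allocation: Santos→Lot C ($158), Rivera→Lot D ($142), Rossi→Lot B ($162); total welfare W = $462.
Santos receives Lot C at value $158, so the others get W − 158 = $304.
Without Santos: best allocation of the remaining 2 bidders over all 3 lots is Rivera→Lot C ($154), Rossi→Lot B ($162), total $316.
VCG payment = (others' best without Santos) − (others' welfare with Santos) = 316 − 304 = $12.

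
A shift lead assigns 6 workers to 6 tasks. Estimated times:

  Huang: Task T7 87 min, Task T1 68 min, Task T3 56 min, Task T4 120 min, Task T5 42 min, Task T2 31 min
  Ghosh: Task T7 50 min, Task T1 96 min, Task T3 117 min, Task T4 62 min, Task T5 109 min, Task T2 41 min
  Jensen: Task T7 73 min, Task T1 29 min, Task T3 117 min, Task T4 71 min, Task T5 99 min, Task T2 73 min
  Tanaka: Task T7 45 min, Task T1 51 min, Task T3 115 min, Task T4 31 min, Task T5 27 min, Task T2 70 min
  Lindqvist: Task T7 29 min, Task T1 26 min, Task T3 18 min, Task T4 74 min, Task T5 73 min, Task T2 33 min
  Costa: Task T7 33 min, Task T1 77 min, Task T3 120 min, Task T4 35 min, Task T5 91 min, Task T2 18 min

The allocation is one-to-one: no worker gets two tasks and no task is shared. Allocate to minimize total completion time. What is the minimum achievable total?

Optimal: Huang→Task T5 (42 min), Ghosh→Task T7 (50 min), Jensen→Task T1 (29 min), Tanaka→Task T4 (31 min), Lindqvist→Task T3 (18 min), Costa→Task T2 (18 min) — total 42+50+29+31+18+18 = 188 min.
Row-greedy (each worker in turn takes its cheapest remaining task) gives 190 min, worse by 2.
Next-best assignment: Huang→Task T2, Ghosh→Task T7, Jensen→Task T1, Tanaka→Task T5, Lindqvist→Task T3, Costa→Task T4 = 190 min.

Minimum total: 188 min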